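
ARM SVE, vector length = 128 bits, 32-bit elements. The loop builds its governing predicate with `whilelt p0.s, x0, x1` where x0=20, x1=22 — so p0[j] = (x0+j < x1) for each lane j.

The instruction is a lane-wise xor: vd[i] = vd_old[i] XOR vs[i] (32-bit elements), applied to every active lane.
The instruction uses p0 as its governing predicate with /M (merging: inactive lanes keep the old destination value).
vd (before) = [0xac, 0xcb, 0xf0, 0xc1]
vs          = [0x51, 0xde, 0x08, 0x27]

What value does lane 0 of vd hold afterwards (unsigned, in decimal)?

vd[0] = 253

128-bit reg / 32-bit elem → 4 lanes
p0[j] = (20+j < 22); true for j=0..1 → 2 lanes set
vd[0] xor(0xac,0x51) -> 0xfd
vd[1] xor(0xcb,0xde) -> 0x15
vd[2] tail/keep -> 0xf0
vd[3] tail/keep -> 0xc1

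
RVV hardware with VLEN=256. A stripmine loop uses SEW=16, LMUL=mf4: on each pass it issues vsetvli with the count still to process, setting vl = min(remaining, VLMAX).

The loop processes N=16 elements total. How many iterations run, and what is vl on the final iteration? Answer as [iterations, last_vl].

lanes per group: 256·1/4/16 = 4
iterations = ceil(16/4) = 4; final-pass vl = 4

[iterations, last_vl] = [4, 4]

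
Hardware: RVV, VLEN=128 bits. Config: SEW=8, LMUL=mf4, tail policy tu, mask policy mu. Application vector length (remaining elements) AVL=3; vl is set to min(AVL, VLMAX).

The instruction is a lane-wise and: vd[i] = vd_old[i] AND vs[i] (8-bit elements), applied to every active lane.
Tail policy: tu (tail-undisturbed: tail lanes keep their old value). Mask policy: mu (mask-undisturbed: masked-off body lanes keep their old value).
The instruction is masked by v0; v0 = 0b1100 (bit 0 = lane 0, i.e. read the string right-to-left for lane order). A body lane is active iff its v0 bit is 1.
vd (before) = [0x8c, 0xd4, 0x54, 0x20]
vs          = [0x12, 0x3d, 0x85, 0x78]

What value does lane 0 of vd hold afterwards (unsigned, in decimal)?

vd[0] = 140

VLMAX = VLEN×LMUL/SEW = 128×1/4/8 = 4
vl ← min(3, 4) = 3
vd[0] mask-off/keep -> 0x8c
vd[1] mask-off/keep -> 0xd4
vd[2] and(0x54,0x85) -> 0x04
vd[3] tail/keep -> 0x20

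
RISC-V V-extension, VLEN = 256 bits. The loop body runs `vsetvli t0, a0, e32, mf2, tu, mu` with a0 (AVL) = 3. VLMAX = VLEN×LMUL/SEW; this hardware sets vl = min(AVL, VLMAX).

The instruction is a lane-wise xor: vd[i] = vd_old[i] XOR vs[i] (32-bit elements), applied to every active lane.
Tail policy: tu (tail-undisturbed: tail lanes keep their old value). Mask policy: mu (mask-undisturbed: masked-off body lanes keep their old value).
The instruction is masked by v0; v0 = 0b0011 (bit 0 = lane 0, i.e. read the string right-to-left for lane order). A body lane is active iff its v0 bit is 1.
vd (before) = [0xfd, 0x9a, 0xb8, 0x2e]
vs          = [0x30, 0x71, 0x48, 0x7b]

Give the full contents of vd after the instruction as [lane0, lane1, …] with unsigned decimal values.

vd = [205, 235, 184, 46]

VLMAX = (256 × 1/2) / 32 = 4 lanes
AVL=3 ≤ VLMAX=4, so vl = 3
vd[0] xor(0xfd,0x30) -> 0xcd
vd[1] xor(0x9a,0x71) -> 0xeb
vd[2] mask-off/keep -> 0xb8
vd[3] tail/keep -> 0x2e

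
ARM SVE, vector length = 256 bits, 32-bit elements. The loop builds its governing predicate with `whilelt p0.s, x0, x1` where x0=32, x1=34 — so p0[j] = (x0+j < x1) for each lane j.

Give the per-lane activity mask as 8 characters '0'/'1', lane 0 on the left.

lane count: 256 div 32 = 8
whilelt: lane j active iff 32+j < 34 → j < 2 → 2 active
bits (lane 0 leftmost): 11000000

predicate = 11000000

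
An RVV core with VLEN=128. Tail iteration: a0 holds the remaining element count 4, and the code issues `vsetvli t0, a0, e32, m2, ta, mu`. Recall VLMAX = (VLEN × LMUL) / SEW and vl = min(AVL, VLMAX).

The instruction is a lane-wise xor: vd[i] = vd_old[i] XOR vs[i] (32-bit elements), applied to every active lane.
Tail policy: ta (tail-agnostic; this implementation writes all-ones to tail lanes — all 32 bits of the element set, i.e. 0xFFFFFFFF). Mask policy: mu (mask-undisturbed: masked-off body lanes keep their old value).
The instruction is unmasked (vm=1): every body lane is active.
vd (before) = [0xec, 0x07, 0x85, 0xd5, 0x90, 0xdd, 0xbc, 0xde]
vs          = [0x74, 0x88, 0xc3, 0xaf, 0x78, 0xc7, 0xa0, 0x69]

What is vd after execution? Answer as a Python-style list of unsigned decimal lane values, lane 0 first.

vd = [152, 143, 70, 122, 4294967295, 4294967295, 4294967295, 4294967295]

VLMAX = (128 × 2) / 32 = 8 lanes
AVL=4 ≤ VLMAX=8, so vl = 4
[0] xor(0xec,0x74) = 0x98
[1] xor(0x07,0x88) = 0x8f
[2] xor(0x85,0xc3) = 0x46
[3] xor(0xd5,0xaf) = 0x7a
[4] tail/ones = 0xffffffff
[5] tail/ones = 0xffffffff
[6] tail/ones = 0xffffffff
[7] tail/ones = 0xffffffff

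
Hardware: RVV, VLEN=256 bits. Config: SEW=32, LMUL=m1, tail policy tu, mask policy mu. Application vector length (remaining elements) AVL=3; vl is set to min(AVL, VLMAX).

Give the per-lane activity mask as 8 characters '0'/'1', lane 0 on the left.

VLMAX = (256 × 1) / 32 = 8 lanes
vl = min(AVL, VLMAX) = min(3, 8) = 3
bits (lane 0 leftmost): 11100000

predicate = 11100000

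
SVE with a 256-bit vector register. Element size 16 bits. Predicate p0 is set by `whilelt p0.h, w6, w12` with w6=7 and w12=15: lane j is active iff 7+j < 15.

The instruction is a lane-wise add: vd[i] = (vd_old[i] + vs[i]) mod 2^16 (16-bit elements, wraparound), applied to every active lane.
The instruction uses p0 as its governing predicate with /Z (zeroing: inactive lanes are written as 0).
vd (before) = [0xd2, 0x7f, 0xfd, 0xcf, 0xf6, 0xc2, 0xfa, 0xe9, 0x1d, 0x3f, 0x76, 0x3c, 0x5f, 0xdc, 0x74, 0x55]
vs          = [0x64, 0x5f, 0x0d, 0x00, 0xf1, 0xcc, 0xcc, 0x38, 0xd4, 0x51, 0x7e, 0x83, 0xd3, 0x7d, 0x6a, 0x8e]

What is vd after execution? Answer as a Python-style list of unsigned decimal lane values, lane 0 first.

vd = [310, 222, 266, 207, 487, 398, 454, 289, 0, 0, 0, 0, 0, 0, 0, 0]

lane count: 256 div 16 = 16
active while 7+j < 15, i.e. j ∈ [0,8) capped at 16 ⇒ 8
vd[0] add(0xd2,0x64) -> 0x136
vd[1] add(0x7f,0x5f) -> 0xde
vd[2] add(0xfd,0x0d) -> 0x10a
vd[3] add(0xcf,0x00) -> 0xcf
vd[4] add(0xf6,0xf1) -> 0x1e7
vd[5] add(0xc2,0xcc) -> 0x18e
vd[6] add(0xfa,0xcc) -> 0x1c6
vd[7] add(0xe9,0x38) -> 0x121
vd[8] tail/zero -> 0x00
vd[9] tail/zero -> 0x00
vd[10] tail/zero -> 0x00
vd[11] tail/zero -> 0x00
vd[12] tail/zero -> 0x00
vd[13] tail/zero -> 0x00
vd[14] tail/zero -> 0x00
vd[15] tail/zero -> 0x00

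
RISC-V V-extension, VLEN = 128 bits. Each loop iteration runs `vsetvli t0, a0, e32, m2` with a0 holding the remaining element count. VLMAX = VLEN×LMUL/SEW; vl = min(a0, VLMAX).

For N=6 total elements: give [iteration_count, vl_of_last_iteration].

[iterations, last_vl] = [1, 6]

VLMAX = VLEN×LMUL/SEW = 128×2/32 = 8
6 elements at 8/iter → 1 passes, remainder 6 on the last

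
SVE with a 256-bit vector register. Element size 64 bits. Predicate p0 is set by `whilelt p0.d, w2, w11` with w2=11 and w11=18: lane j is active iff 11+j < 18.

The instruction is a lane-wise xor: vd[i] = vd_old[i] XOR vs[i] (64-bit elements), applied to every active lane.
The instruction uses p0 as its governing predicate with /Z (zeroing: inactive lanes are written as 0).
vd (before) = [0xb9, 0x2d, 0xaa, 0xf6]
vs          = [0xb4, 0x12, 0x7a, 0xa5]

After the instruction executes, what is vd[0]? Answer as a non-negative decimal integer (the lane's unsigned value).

256-bit reg / 64-bit elem → 4 lanes
p0[j] = (11+j < 18); true for j=0..3 → 4 lanes set
[0] xor(0xb9,0xb4) = 0x0d
[1] xor(0x2d,0x12) = 0x3f
[2] xor(0xaa,0x7a) = 0xd0
[3] xor(0xf6,0xa5) = 0x53

vd[0] = 13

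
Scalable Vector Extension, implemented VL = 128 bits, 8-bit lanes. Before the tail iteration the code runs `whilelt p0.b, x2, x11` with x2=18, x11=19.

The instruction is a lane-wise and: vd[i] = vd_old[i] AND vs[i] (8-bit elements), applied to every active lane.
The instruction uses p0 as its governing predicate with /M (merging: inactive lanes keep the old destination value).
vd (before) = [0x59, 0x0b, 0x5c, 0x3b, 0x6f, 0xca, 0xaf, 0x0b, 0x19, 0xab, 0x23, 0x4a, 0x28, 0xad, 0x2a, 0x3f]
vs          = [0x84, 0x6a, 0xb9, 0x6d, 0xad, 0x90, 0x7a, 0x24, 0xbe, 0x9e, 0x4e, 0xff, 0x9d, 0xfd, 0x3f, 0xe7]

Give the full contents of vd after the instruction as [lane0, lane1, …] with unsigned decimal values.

lane count: 128 div 8 = 16
p0[j] = (18+j < 19); true for j=0..0 → 1 lanes set
vd[0] and(0x59,0x84) -> 0x00
vd[1] tail/keep -> 0x0b
vd[2] tail/keep -> 0x5c
vd[3] tail/keep -> 0x3b
vd[4] tail/keep -> 0x6f
vd[5] tail/keep -> 0xca
vd[6] tail/keep -> 0xaf
vd[7] tail/keep -> 0x0b
vd[8] tail/keep -> 0x19
vd[9] tail/keep -> 0xab
vd[10] tail/keep -> 0x23
vd[11] tail/keep -> 0x4a
vd[12] tail/keep -> 0x28
vd[13] tail/keep -> 0xad
vd[14] tail/keep -> 0x2a
vd[15] tail/keep -> 0x3f

vd = [0, 11, 92, 59, 111, 202, 175, 11, 25, 171, 35, 74, 40, 173, 42, 63]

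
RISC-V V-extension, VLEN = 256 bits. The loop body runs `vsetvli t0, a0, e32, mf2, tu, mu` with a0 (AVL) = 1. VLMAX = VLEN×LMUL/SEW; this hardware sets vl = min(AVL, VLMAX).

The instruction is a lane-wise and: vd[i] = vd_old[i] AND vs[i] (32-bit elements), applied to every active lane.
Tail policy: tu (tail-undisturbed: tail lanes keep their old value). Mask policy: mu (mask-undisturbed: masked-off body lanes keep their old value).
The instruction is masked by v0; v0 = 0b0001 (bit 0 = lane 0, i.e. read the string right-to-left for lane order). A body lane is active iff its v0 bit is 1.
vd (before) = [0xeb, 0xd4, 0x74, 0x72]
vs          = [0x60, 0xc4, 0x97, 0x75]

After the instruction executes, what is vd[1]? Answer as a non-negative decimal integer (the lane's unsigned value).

vd[1] = 212

VLMAX = (256 × 1/2) / 32 = 4 lanes
vl ← min(1, 4) = 1
vd[0] and(0xeb,0x60) -> 0x60
vd[1] tail/keep -> 0xd4
vd[2] tail/keep -> 0x74
vd[3] tail/keep -> 0x72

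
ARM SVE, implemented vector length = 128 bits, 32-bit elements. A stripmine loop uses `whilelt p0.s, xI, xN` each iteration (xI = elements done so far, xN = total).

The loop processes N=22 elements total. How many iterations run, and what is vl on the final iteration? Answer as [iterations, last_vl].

[iterations, last_vl] = [6, 2]

lane count: 128 div 32 = 4
iterations = ceil(22/4) = 6; final-pass vl = 2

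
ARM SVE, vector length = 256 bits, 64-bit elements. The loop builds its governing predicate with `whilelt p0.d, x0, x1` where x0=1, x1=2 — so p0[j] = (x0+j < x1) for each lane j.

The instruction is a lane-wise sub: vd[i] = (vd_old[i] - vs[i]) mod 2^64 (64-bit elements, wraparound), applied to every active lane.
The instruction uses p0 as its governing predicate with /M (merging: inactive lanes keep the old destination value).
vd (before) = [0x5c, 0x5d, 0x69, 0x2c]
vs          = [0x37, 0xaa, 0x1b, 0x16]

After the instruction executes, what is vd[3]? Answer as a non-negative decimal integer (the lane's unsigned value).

vd[3] = 44

256-bit reg / 64-bit elem → 4 lanes
p0[j] = (1+j < 2); true for j=0..0 → 1 lanes set
[0] sub(0x5c,0x37) = 0x25
[1] tail/keep = 0x5d
[2] tail/keep = 0x69
[3] tail/keep = 0x2c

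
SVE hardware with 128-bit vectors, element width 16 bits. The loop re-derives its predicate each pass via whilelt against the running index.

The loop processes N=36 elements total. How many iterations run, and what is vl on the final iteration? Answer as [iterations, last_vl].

[iterations, last_vl] = [5, 4]

128-bit reg / 16-bit elem → 8 lanes
iterations = ceil(36/8) = 5; final-pass vl = 4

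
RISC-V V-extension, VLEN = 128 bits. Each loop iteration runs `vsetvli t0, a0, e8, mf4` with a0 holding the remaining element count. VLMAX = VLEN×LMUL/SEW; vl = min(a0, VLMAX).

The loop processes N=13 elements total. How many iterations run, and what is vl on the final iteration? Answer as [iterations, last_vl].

lanes per group: 128·1/4/8 = 4
iterations = ceil(13/4) = 4; final-pass vl = 1

[iterations, last_vl] = [4, 1]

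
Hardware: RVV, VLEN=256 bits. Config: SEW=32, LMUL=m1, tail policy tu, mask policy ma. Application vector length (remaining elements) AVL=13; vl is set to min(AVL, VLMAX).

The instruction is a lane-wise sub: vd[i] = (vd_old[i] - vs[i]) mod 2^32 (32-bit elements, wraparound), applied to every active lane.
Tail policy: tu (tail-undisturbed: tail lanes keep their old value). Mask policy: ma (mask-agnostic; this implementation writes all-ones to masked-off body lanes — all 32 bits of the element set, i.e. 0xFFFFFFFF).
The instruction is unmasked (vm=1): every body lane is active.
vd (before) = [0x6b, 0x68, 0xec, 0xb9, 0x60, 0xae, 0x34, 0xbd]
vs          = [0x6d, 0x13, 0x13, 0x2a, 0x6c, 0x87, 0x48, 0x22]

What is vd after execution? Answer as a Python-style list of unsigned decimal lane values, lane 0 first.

vd = [4294967294, 85, 217, 143, 4294967284, 39, 4294967276, 155]

VLMAX = (256 × 1) / 32 = 8 lanes
AVL=13 > VLMAX=8, so vl = 8
[0] sub(0x6b,0x6d) = 0xfffffffe
[1] sub(0x68,0x13) = 0x55
[2] sub(0xec,0x13) = 0xd9
[3] sub(0xb9,0x2a) = 0x8f
[4] sub(0x60,0x6c) = 0xfffffff4
[5] sub(0xae,0x87) = 0x27
[6] sub(0x34,0x48) = 0xffffffec
[7] sub(0xbd,0x22) = 0x9b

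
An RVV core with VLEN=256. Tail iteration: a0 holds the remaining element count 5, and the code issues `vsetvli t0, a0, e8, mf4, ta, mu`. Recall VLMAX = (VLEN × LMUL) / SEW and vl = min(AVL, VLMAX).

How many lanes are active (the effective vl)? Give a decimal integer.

lanes per group: 256·1/4/8 = 8
vl = min(AVL, VLMAX) = min(5, 8) = 5

vl = 5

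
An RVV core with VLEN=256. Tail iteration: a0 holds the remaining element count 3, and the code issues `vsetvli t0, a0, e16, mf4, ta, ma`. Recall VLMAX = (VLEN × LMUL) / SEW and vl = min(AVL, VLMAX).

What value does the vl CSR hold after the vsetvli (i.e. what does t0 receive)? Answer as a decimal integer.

vl = 3

lanes per group: 256·1/4/16 = 4
vl = min(AVL, VLMAX) = min(3, 4) = 3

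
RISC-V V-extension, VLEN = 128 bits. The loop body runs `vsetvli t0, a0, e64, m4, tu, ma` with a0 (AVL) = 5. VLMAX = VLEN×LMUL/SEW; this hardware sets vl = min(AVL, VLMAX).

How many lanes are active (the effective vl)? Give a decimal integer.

lanes per group: 128·4/64 = 8
vl ← min(5, 8) = 5

vl = 5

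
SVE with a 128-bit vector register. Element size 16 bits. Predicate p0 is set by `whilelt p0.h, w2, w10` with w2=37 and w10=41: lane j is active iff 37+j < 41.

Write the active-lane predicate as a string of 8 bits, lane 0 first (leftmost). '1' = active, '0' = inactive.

predicate = 11110000

lane count: 128 div 16 = 8
p0[j] = (37+j < 41); true for j=0..3 → 4 lanes set
bits (lane 0 leftmost): 11110000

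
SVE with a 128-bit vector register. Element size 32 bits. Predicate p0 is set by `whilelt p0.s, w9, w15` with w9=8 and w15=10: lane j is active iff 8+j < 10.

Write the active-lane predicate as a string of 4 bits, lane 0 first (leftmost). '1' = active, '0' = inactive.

predicate = 1100

128-bit reg / 32-bit elem → 4 lanes
p0[j] = (8+j < 10); true for j=0..1 → 2 lanes set
bits (lane 0 leftmost): 1100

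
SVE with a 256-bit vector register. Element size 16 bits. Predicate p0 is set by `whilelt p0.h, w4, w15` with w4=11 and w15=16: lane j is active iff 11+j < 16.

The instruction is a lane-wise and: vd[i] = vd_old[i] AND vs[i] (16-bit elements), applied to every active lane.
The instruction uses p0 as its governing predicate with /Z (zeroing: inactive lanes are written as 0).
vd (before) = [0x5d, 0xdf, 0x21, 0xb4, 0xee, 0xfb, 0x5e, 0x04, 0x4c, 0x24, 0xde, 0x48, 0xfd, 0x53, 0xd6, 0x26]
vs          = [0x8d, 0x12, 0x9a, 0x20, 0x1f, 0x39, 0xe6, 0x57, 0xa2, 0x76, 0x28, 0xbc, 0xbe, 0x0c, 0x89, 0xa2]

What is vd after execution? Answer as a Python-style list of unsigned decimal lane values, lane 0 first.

lane count: 256 div 16 = 16
p0[j] = (11+j < 16); true for j=0..4 → 5 lanes set
vd[0] and(0x5d,0x8d) -> 0x0d
vd[1] and(0xdf,0x12) -> 0x12
vd[2] and(0x21,0x9a) -> 0x00
vd[3] and(0xb4,0x20) -> 0x20
vd[4] and(0xee,0x1f) -> 0x0e
vd[5] tail/zero -> 0x00
vd[6] tail/zero -> 0x00
vd[7] tail/zero -> 0x00
vd[8] tail/zero -> 0x00
vd[9] tail/zero -> 0x00
vd[10] tail/zero -> 0x00
vd[11] tail/zero -> 0x00
vd[12] tail/zero -> 0x00
vd[13] tail/zero -> 0x00
vd[14] tail/zero -> 0x00
vd[15] tail/zero -> 0x00

vd = [13, 18, 0, 32, 14, 0, 0, 0, 0, 0, 0, 0, 0, 0, 0, 0]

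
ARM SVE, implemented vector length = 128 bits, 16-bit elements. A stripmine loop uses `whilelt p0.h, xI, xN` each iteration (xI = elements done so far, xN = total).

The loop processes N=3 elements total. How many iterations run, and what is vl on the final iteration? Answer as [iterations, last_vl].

[iterations, last_vl] = [1, 3]

128-bit reg / 16-bit elem → 8 lanes
N=3: ⌈3/8⌉ = 1 iters; last vl = 3 − 0×8 = 3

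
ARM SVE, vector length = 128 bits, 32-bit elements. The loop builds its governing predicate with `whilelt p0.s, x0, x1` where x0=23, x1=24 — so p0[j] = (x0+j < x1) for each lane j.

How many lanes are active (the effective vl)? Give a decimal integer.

128-bit reg / 32-bit elem → 4 lanes
whilelt: lane j active iff 23+j < 24 → j < 1 → 1 active

vl = 1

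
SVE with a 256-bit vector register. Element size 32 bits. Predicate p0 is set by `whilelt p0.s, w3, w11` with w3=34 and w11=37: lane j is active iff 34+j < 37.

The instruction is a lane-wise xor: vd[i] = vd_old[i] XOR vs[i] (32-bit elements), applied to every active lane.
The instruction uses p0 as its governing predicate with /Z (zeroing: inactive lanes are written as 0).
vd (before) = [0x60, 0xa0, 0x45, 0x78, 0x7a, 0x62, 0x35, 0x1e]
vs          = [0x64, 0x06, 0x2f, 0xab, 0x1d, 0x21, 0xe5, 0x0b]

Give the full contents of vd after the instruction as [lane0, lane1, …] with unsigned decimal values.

register lanes = 256/32 = 8
p0[j] = (34+j < 37); true for j=0..2 → 3 lanes set
  i=0: xor(0x60,0x64) → 4
  i=1: xor(0xa0,0x06) → 166
  i=2: xor(0x45,0x2f) → 106
  i=3: tail/zero → 0
  i=4: tail/zero → 0
  i=5: tail/zero → 0
  i=6: tail/zero → 0
  i=7: tail/zero → 0

vd = [4, 166, 106, 0, 0, 0, 0, 0]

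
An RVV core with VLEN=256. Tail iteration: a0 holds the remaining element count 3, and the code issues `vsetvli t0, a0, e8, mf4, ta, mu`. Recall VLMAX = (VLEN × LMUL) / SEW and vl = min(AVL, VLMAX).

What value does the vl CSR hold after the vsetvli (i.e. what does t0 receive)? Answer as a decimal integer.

vl = 3

lanes per group: 256·1/4/8 = 8
vl ← min(3, 8) = 3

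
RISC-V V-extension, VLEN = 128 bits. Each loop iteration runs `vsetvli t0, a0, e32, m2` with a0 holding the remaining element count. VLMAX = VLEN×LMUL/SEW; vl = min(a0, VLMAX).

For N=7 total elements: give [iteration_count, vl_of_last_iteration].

lanes per group: 128·2/32 = 8
7 elements at 8/iter → 1 passes, remainder 7 on the last

[iterations, last_vl] = [1, 7]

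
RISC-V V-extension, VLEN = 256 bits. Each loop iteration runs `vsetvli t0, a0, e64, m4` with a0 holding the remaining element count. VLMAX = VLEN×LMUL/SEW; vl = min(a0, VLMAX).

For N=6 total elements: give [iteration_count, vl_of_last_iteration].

[iterations, last_vl] = [1, 6]

VLMAX = VLEN×LMUL/SEW = 256×4/64 = 16
N=6: ⌈6/16⌉ = 1 iters; last vl = 6 − 0×16 = 6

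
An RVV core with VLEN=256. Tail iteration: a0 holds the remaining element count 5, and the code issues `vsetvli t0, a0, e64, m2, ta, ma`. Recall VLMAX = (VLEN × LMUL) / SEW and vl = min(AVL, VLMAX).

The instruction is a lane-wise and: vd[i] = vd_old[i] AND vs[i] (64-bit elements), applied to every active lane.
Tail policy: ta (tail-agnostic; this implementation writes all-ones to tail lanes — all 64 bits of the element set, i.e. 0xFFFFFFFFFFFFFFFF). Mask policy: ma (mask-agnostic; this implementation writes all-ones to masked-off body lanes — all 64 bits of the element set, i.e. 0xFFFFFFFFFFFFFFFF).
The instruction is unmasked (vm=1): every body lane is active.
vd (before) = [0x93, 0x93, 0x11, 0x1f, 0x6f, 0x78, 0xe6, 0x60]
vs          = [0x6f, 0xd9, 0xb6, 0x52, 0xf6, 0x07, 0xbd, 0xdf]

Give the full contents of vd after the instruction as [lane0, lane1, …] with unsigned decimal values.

VLMAX = (256 × 2) / 64 = 8 lanes
AVL=5 ≤ VLMAX=8, so vl = 5
vd[0] and(0x93,0x6f) -> 0x03
vd[1] and(0x93,0xd9) -> 0x91
vd[2] and(0x11,0xb6) -> 0x10
vd[3] and(0x1f,0x52) -> 0x12
vd[4] and(0x6f,0xf6) -> 0x66
vd[5] tail/ones -> 0xffffffffffffffff
vd[6] tail/ones -> 0xffffffffffffffff
vd[7] tail/ones -> 0xffffffffffffffff

vd = [3, 145, 16, 18, 102, 18446744073709551615, 18446744073709551615, 18446744073709551615]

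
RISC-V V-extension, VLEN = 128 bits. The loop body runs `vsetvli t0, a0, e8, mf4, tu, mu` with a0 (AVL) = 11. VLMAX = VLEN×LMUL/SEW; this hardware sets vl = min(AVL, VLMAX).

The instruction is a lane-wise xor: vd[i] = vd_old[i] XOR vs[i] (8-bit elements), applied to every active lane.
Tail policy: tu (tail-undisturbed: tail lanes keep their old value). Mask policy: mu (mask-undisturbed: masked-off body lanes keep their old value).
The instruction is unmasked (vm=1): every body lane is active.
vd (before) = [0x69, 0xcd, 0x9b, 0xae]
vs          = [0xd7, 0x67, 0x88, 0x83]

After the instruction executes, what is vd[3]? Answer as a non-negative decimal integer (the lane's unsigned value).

vd[3] = 45

VLMAX = (128 × 1/4) / 8 = 4 lanes
AVL=11 > VLMAX=4, so vl = 4
  i=0: xor(0x69,0xd7) → 190
  i=1: xor(0xcd,0x67) → 170
  i=2: xor(0x9b,0x88) → 19
  i=3: xor(0xae,0x83) → 45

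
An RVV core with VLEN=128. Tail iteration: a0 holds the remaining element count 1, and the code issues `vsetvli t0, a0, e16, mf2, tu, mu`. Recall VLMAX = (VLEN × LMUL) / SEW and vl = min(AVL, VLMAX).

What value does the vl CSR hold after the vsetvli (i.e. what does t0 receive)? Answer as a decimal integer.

VLMAX = VLEN×LMUL/SEW = 128×1/2/16 = 4
AVL=1 ≤ VLMAX=4, so vl = 1

vl = 1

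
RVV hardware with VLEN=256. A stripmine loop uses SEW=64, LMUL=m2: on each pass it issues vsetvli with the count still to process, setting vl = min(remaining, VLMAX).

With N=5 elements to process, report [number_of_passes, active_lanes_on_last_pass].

VLMAX = (256 × 2) / 64 = 8 lanes
5 elements at 8/iter → 1 passes, remainder 5 on the last

[iterations, last_vl] = [1, 5]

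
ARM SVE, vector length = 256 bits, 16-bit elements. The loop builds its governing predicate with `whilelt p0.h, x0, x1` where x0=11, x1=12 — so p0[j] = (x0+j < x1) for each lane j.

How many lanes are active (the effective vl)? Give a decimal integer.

lane count: 256 div 16 = 16
p0[j] = (11+j < 12); true for j=0..0 → 1 lanes set

vl = 1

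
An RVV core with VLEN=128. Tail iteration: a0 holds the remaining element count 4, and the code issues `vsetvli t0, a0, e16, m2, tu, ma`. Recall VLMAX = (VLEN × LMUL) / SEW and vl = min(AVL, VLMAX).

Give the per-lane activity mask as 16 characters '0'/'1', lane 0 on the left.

VLMAX = (128 × 2) / 16 = 16 lanes
vl = min(AVL, VLMAX) = min(4, 16) = 4
bits (lane 0 leftmost): 1111000000000000

predicate = 1111000000000000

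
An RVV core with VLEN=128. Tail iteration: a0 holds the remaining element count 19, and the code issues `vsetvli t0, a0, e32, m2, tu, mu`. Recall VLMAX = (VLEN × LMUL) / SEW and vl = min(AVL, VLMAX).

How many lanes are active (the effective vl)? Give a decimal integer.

VLMAX = (128 × 2) / 32 = 8 lanes
AVL=19 > VLMAX=8, so vl = 8

vl = 8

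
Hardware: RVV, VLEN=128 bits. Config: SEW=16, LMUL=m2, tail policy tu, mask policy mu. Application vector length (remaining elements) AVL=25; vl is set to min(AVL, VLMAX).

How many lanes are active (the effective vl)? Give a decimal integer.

VLMAX = VLEN×LMUL/SEW = 128×2/16 = 16
vl = min(AVL, VLMAX) = min(25, 16) = 16

vl = 16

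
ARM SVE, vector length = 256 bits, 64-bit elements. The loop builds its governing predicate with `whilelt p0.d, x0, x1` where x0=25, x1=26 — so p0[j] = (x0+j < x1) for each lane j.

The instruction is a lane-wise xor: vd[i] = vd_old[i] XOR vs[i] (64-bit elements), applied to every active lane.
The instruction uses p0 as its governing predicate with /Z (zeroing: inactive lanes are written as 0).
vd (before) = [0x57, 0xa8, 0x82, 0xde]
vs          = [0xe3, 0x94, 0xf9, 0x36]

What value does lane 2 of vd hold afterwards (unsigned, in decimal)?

256-bit reg / 64-bit elem → 4 lanes
whilelt: lane j active iff 25+j < 26 → j < 1 → 1 active
[0] xor(0x57,0xe3) = 0xb4
[1] tail/zero = 0x00
[2] tail/zero = 0x00
[3] tail/zero = 0x00

vd[2] = 0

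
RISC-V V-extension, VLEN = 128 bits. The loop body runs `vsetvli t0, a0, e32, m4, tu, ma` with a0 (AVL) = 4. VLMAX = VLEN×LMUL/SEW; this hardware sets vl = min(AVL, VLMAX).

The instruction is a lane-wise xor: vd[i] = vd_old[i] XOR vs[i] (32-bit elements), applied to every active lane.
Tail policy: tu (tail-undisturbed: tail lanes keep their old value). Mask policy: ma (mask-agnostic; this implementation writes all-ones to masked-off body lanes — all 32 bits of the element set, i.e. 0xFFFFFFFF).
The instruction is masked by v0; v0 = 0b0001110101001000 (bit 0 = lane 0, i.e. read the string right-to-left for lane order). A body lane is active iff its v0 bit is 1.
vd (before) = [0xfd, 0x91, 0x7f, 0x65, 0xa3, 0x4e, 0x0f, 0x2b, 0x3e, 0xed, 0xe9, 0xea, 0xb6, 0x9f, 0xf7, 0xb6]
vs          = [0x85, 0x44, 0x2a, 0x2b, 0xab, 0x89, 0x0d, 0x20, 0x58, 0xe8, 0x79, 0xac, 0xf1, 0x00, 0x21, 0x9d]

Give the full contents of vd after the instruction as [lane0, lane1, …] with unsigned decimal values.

vd = [4294967295, 4294967295, 4294967295, 78, 163, 78, 15, 43, 62, 237, 233, 234, 182, 159, 247, 182]

VLMAX = VLEN×LMUL/SEW = 128×4/32 = 16
vl ← min(4, 16) = 4
lane  0: mask-off/ones ⇒ 0xffffffff
lane  1: mask-off/ones ⇒ 0xffffffff
lane  2: mask-off/ones ⇒ 0xffffffff
lane  3: xor(0x65,0x2b) ⇒ 0x4e
lane  4: tail/keep ⇒ 0xa3
lane  5: tail/keep ⇒ 0x4e
lane  6: tail/keep ⇒ 0x0f
lane  7: tail/keep ⇒ 0x2b
lane  8: tail/keep ⇒ 0x3e
lane  9: tail/keep ⇒ 0xed
lane 10: tail/keep ⇒ 0xe9
lane 11: tail/keep ⇒ 0xea
lane 12: tail/keep ⇒ 0xb6
lane 13: tail/keep ⇒ 0x9f
lane 14: tail/keep ⇒ 0xf7
lane 15: tail/keep ⇒ 0xb6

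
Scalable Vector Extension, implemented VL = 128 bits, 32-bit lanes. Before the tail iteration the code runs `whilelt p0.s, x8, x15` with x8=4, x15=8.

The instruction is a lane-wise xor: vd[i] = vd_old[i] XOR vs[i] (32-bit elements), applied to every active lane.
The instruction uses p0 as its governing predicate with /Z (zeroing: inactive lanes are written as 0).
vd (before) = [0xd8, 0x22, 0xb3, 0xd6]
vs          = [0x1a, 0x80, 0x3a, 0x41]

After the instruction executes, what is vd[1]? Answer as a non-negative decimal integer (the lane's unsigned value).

128-bit reg / 32-bit elem → 4 lanes
p0[j] = (4+j < 8); true for j=0..3 → 4 lanes set
vd[0] xor(0xd8,0x1a) -> 0xc2
vd[1] xor(0x22,0x80) -> 0xa2
vd[2] xor(0xb3,0x3a) -> 0x89
vd[3] xor(0xd6,0x41) -> 0x97

vd[1] = 162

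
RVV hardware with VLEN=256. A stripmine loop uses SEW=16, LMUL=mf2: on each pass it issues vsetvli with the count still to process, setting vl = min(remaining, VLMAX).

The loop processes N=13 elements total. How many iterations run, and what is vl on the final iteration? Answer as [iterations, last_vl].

[iterations, last_vl] = [2, 5]

lanes per group: 256·1/2/16 = 8
13 elements at 8/iter → 2 passes, remainder 5 on the last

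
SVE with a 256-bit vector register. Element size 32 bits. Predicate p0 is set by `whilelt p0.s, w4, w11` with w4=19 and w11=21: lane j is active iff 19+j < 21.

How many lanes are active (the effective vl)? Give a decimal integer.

register lanes = 256/32 = 8
p0[j] = (19+j < 21); true for j=0..1 → 2 lanes set

vl = 2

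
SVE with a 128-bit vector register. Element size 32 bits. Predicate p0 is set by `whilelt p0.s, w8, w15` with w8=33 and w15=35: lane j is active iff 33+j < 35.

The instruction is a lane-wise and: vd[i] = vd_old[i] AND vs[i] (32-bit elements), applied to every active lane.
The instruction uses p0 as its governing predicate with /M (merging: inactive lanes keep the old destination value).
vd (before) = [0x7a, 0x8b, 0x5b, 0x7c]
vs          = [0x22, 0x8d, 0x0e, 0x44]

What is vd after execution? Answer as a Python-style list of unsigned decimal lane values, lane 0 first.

128-bit reg / 32-bit elem → 4 lanes
active while 33+j < 35, i.e. j ∈ [0,2) capped at 4 ⇒ 2
[0] and(0x7a,0x22) = 0x22
[1] and(0x8b,0x8d) = 0x89
[2] tail/keep = 0x5b
[3] tail/keep = 0x7c

vd = [34, 137, 91, 124]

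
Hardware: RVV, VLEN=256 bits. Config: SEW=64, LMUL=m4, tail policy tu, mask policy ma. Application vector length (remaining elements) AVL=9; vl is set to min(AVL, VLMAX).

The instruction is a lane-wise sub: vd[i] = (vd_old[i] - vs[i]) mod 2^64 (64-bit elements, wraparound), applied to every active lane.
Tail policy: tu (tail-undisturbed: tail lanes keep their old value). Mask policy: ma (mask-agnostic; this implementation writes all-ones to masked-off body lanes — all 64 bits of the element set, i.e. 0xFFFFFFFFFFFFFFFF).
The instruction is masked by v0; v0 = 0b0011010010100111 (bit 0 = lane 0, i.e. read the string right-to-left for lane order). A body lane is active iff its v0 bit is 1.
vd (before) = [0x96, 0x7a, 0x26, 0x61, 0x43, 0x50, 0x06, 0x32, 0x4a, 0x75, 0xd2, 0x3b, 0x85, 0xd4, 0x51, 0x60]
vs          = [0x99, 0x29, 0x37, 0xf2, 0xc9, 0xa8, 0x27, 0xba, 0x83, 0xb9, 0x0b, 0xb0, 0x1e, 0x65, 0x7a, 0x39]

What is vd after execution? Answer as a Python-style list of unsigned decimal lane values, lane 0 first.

VLMAX = VLEN×LMUL/SEW = 256×4/64 = 16
vl ← min(9, 16) = 9
[0] sub(0x96,0x99) = 0xfffffffffffffffd
[1] sub(0x7a,0x29) = 0x51
[2] sub(0x26,0x37) = 0xffffffffffffffef
[3] mask-off/ones = 0xffffffffffffffff
[4] mask-off/ones = 0xffffffffffffffff
[5] sub(0x50,0xa8) = 0xffffffffffffffa8
[6] mask-off/ones = 0xffffffffffffffff
[7] sub(0x32,0xba) = 0xffffffffffffff78
[8] mask-off/ones = 0xffffffffffffffff
[9] tail/keep = 0x75
[10] tail/keep = 0xd2
[11] tail/keep = 0x3b
[12] tail/keep = 0x85
[13] tail/keep = 0xd4
[14] tail/keep = 0x51
[15] tail/keep = 0x60

vd = [18446744073709551613, 81, 18446744073709551599, 18446744073709551615, 18446744073709551615, 18446744073709551528, 18446744073709551615, 18446744073709551480, 18446744073709551615, 117, 210, 59, 133, 212, 81, 96]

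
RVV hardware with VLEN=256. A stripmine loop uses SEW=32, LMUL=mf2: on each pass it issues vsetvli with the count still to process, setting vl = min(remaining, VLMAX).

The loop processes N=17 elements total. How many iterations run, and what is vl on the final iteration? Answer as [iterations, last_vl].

VLMAX = (256 × 1/2) / 32 = 4 lanes
17 elements at 4/iter → 5 passes, remainder 1 on the last

[iterations, last_vl] = [5, 1]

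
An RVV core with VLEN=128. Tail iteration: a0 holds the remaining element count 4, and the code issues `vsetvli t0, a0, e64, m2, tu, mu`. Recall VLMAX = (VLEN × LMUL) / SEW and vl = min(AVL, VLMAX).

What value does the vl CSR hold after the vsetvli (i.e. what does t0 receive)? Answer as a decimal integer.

vl = 4

VLMAX = VLEN×LMUL/SEW = 128×2/64 = 4
vl = min(AVL, VLMAX) = min(4, 4) = 4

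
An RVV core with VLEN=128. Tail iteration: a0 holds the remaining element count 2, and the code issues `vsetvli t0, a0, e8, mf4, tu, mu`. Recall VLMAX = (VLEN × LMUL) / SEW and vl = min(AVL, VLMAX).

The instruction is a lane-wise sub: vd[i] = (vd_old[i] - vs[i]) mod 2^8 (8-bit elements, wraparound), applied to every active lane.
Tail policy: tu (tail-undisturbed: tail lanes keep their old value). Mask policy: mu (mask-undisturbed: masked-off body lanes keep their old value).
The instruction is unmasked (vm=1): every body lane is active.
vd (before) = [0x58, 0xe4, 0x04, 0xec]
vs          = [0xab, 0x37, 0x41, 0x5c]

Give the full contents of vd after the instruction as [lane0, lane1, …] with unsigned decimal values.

vd = [173, 173, 4, 236]

VLMAX = VLEN×LMUL/SEW = 128×1/4/8 = 4
vl = min(AVL, VLMAX) = min(2, 4) = 2
  i=0: sub(0x58,0xab) → 173
  i=1: sub(0xe4,0x37) → 173
  i=2: tail/keep → 4
  i=3: tail/keep → 236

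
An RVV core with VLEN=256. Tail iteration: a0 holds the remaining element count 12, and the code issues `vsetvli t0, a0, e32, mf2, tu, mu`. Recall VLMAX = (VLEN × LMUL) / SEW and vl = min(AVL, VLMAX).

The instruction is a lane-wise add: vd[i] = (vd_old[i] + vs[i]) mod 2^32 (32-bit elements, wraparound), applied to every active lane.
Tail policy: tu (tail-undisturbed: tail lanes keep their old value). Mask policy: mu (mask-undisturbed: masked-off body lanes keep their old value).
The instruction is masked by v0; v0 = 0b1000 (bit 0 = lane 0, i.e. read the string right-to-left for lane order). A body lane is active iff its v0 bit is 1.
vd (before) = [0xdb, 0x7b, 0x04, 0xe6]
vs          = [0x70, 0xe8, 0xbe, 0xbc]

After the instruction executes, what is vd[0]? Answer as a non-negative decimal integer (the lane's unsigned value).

VLMAX = VLEN×LMUL/SEW = 256×1/2/32 = 4
AVL=12 > VLMAX=4, so vl = 4
[0] mask-off/keep = 0xdb
[1] mask-off/keep = 0x7b
[2] mask-off/keep = 0x04
[3] add(0xe6,0xbc) = 0x1a2

vd[0] = 219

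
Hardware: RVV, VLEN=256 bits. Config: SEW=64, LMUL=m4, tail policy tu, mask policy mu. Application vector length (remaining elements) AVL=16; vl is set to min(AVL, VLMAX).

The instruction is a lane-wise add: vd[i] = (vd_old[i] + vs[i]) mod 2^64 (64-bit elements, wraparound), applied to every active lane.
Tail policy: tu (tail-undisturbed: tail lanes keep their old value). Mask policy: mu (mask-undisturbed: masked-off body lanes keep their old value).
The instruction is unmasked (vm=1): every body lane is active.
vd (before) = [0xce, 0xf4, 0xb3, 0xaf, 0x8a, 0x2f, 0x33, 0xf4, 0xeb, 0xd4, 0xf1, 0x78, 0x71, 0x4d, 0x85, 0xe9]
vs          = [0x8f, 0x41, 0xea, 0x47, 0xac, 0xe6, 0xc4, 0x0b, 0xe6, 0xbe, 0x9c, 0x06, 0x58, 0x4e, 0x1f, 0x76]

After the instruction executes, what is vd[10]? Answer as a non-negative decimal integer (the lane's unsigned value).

VLMAX = VLEN×LMUL/SEW = 256×4/64 = 16
AVL=16 ≤ VLMAX=16, so vl = 16
lane  0: add(0xce,0x8f) ⇒ 0x15d
lane  1: add(0xf4,0x41) ⇒ 0x135
lane  2: add(0xb3,0xea) ⇒ 0x19d
lane  3: add(0xaf,0x47) ⇒ 0xf6
lane  4: add(0x8a,0xac) ⇒ 0x136
lane  5: add(0x2f,0xe6) ⇒ 0x115
lane  6: add(0x33,0xc4) ⇒ 0xf7
lane  7: add(0xf4,0x0b) ⇒ 0xff
lane  8: add(0xeb,0xe6) ⇒ 0x1d1
lane  9: add(0xd4,0xbe) ⇒ 0x192
lane 10: add(0xf1,0x9c) ⇒ 0x18d
lane 11: add(0x78,0x06) ⇒ 0x7e
lane 12: add(0x71,0x58) ⇒ 0xc9
lane 13: add(0x4d,0x4e) ⇒ 0x9b
lane 14: add(0x85,0x1f) ⇒ 0xa4
lane 15: add(0xe9,0x76) ⇒ 0x15f

vd[10] = 397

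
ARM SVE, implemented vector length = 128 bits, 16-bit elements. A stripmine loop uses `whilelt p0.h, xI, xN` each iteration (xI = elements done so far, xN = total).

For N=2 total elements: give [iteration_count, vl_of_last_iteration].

[iterations, last_vl] = [1, 2]

128-bit reg / 16-bit elem → 8 lanes
iterations = ceil(2/8) = 1; final-pass vl = 2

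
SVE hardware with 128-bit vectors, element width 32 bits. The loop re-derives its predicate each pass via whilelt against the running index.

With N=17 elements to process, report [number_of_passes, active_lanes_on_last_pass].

[iterations, last_vl] = [5, 1]

128-bit reg / 32-bit elem → 4 lanes
17 elements at 4/iter → 5 passes, remainder 1 on the last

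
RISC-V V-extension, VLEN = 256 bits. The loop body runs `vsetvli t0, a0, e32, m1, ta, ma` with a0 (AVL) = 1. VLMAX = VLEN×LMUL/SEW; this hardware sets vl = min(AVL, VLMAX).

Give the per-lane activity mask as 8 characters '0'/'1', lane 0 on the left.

VLMAX = VLEN×LMUL/SEW = 256×1/32 = 8
AVL=1 ≤ VLMAX=8, so vl = 1
bits (lane 0 leftmost): 10000000

predicate = 10000000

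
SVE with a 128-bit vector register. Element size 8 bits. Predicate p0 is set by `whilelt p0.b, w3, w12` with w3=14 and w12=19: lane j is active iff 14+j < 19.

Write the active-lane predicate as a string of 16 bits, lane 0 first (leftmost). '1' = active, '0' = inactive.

predicate = 1111100000000000

register lanes = 128/8 = 16
whilelt: lane j active iff 14+j < 19 → j < 5 → 5 active
bits (lane 0 leftmost): 1111100000000000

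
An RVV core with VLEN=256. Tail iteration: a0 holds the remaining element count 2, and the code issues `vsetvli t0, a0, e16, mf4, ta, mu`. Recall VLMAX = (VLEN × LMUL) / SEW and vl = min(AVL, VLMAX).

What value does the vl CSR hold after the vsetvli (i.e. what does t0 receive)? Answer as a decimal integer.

lanes per group: 256·1/4/16 = 4
AVL=2 ≤ VLMAX=4, so vl = 2

vl = 2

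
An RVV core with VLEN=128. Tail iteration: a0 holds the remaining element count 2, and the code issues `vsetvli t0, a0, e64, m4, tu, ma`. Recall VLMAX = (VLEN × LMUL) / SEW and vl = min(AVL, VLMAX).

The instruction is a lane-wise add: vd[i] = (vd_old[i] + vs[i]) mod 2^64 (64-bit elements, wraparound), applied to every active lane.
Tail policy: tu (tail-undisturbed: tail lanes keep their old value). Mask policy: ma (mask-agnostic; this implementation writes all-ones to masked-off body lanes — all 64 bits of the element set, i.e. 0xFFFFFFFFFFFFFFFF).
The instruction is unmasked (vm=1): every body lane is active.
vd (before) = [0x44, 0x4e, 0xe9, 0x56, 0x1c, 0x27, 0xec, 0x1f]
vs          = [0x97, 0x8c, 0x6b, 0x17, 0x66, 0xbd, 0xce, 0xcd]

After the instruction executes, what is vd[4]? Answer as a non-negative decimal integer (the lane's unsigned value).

VLMAX = (128 × 4) / 64 = 8 lanes
AVL=2 ≤ VLMAX=8, so vl = 2
vd[0] add(0x44,0x97) -> 0xdb
vd[1] add(0x4e,0x8c) -> 0xda
vd[2] tail/keep -> 0xe9
vd[3] tail/keep -> 0x56
vd[4] tail/keep -> 0x1c
vd[5] tail/keep -> 0x27
vd[6] tail/keep -> 0xec
vd[7] tail/keep -> 0x1f

vd[4] = 28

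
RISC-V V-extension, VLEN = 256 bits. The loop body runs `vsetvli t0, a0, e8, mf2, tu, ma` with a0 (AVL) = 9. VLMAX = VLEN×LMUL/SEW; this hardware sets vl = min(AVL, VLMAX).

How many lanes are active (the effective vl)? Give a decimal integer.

VLMAX = VLEN×LMUL/SEW = 256×1/2/8 = 16
vl = min(AVL, VLMAX) = min(9, 16) = 9

vl = 9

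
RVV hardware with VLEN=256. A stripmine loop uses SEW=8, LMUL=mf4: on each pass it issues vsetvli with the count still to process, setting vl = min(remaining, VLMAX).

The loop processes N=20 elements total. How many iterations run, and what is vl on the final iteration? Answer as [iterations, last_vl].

[iterations, last_vl] = [3, 4]

VLMAX = (256 × 1/4) / 8 = 8 lanes
iterations = ceil(20/8) = 3; final-pass vl = 4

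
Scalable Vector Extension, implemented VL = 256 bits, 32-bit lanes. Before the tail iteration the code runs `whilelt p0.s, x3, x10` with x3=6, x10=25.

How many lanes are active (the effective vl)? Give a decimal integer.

vl = 8

lane count: 256 div 32 = 8
p0[j] = (6+j < 25); true for j=0..7 → 8 lanes set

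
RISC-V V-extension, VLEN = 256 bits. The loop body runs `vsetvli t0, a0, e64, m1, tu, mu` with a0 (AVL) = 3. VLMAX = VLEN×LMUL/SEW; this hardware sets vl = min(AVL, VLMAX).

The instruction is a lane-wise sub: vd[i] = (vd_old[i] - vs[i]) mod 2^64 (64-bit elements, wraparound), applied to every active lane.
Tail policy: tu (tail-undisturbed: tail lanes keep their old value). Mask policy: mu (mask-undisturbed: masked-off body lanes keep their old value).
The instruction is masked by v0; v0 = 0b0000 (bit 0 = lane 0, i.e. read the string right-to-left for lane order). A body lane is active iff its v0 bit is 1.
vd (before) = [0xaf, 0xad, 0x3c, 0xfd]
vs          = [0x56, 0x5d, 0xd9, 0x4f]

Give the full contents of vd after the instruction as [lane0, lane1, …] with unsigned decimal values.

VLMAX = (256 × 1) / 64 = 4 lanes
AVL=3 ≤ VLMAX=4, so vl = 3
[0] mask-off/keep = 0xaf
[1] mask-off/keep = 0xad
[2] mask-off/keep = 0x3c
[3] tail/keep = 0xfd

vd = [175, 173, 60, 253]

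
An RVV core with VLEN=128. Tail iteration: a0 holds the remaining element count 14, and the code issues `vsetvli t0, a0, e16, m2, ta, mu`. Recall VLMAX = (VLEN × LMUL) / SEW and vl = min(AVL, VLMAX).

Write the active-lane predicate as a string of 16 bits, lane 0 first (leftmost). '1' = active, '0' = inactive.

predicate = 1111111111111100

lanes per group: 128·2/16 = 16
AVL=14 ≤ VLMAX=16, so vl = 14
bits (lane 0 leftmost): 1111111111111100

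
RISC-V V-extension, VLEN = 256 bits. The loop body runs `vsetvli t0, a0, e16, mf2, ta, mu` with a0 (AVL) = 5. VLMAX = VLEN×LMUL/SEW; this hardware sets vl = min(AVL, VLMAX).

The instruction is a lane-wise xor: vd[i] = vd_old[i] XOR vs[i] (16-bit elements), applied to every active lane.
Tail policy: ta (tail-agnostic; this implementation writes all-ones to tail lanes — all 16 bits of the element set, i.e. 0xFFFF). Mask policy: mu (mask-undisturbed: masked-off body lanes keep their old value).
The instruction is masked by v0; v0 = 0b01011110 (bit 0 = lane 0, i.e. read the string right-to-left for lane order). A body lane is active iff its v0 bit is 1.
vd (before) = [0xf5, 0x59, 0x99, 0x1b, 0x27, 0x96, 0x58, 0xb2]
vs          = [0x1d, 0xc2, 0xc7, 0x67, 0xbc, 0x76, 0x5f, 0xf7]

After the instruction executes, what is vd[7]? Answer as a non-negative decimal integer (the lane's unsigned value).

vd[7] = 65535

lanes per group: 256·1/2/16 = 8
vl = min(AVL, VLMAX) = min(5, 8) = 5
[0] mask-off/keep = 0xf5
[1] xor(0x59,0xc2) = 0x9b
[2] xor(0x99,0xc7) = 0x5e
[3] xor(0x1b,0x67) = 0x7c
[4] xor(0x27,0xbc) = 0x9b
[5] tail/ones = 0xffff
[6] tail/ones = 0xffff
[7] tail/ones = 0xffff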